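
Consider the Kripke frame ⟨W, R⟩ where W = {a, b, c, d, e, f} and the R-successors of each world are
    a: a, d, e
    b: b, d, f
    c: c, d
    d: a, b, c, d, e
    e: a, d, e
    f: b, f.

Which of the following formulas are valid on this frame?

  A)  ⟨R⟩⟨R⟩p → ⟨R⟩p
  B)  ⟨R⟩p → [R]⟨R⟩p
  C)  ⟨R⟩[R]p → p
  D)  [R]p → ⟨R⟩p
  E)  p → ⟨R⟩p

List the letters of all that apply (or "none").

R is reflexive: each world relates to itself.
R is symmetric: every R-edge is matched by its reverse.
R is not transitive: a R d and d R b but not a R b.
R is not euclidean: b R d and b R f but not d R f.
R is serial: every world has an R-successor.
(A) ⟨R⟩⟨R⟩p → ⟨R⟩p (the dual of axiom 4) characterises the transitive frames. R is not transitive — not valid.
(B) ⟨R⟩p → [R]⟨R⟩p (axiom 5) characterises the euclidean frames. R is not euclidean — not valid.
(C) ⟨R⟩[R]p → p (the dual of axiom B) characterises the symmetric frames. R is symmetric — valid.
(D) [R]p → ⟨R⟩p is axiom D, which corresponds to seriality. R is serial — valid.
(E) p → ⟨R⟩p is the dual of axiom T, which corresponds to reflexivity. R is reflexive — valid.

C, D, E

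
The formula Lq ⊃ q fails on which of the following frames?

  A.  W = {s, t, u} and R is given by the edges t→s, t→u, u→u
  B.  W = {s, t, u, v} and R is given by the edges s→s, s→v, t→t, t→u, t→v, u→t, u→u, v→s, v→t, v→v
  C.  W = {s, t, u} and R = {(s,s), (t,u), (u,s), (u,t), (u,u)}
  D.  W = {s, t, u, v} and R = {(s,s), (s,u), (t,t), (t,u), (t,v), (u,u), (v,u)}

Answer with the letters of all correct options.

The schema Lq ⊃ q is axiom T; it is valid on a frame iff R is reflexive.
(A) R is not reflexive (not s R s), so the schema fails here.
(B) R is reflexive (each world relates to itself), so the schema is valid here.
(C) R is not reflexive (not t R t), so the schema fails here.
(D) R is not reflexive (not v R v), so the schema fails here.

A, C, D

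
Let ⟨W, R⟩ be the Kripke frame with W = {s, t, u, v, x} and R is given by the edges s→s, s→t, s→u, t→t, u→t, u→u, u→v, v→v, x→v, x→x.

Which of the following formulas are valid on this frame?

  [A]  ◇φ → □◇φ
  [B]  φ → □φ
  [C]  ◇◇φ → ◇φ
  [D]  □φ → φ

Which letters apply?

D

R is reflexive: each world relates to itself.
R is not transitive: s R u and u R v but not s R v.
R is not euclidean: s R t and s R s but not t R s.
R is not a subset of the identity: s R t with s ≠ t.
(A) axiom 5: valid iff R is euclidean. R is not euclidean — not valid.
(B) φ → □φ (equivalent to ◇p→p) corresponds to R being a subset of the identity. Here R ⊄ identity, so not valid.
(C) ◇◇φ → ◇φ is the dual of axiom 4; it is valid on a frame exactly when R is transitive. R is not transitive, so not valid.
(D) □φ → φ is axiom T; it is valid on a frame exactly when R is reflexive. R is reflexive, so valid.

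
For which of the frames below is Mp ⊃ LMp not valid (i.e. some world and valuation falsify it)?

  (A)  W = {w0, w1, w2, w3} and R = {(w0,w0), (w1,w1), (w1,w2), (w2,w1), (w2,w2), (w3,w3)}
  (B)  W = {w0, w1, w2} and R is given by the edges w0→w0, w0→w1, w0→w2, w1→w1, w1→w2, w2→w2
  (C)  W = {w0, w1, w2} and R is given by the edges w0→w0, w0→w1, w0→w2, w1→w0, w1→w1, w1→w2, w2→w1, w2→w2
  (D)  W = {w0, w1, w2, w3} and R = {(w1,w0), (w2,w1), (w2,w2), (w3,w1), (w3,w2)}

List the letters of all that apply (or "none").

B, C, D

The schema Mp ⊃ LMp is axiom 5; it is valid on a frame iff R is euclidean.
(A) R is euclidean (any two R-successors of the same world are R-related), so the schema is valid here.
(B) R is not euclidean (w0 R w1 and w0 R w0 but not w1 R w0), so the schema fails here.
(C) R is not euclidean (w0 R w2 and w0 R w0 but not w2 R w0), so the schema fails here.
(D) R is not euclidean (w2 R w1 and w2 R w2 but not w1 R w2), so the schema fails here.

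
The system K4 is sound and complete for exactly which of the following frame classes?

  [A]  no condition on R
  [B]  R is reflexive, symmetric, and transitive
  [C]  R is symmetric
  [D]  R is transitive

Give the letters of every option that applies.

(A) this class determines K, not K4.
(B) this class determines S5, not K4.
(C) this class determines KB, not K4.
(D) K4 is sound and complete for exactly this class.

D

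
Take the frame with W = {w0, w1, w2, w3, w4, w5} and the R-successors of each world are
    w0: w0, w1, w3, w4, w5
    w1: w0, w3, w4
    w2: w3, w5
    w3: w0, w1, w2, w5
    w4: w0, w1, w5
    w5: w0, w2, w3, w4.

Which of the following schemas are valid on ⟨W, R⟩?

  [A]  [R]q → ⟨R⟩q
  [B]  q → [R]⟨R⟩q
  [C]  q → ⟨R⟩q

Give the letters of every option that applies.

A, B

R is not reflexive: not w1 R w1.
R is symmetric: every R-edge is matched by its reverse.
R is serial: every world has an R-successor.
(A) [R]q → ⟨R⟩q (axiom D) characterises the serial frames. R is serial — valid.
(B) axiom B: valid iff R is symmetric. R is symmetric — valid.
(C) q → ⟨R⟩q (the dual of axiom T) characterises the reflexive frames. R is not reflexive — not valid.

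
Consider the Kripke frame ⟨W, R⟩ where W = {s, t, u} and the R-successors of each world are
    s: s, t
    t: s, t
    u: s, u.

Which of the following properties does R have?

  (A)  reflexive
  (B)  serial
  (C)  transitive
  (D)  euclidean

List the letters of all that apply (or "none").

A, B

(A) reflexive: each world relates to itself.
(B) serial: every world has an R-successor.
(C) not transitive: u R s and s R t but not u R t.
(D) not euclidean: u R s and u R u but not s R u.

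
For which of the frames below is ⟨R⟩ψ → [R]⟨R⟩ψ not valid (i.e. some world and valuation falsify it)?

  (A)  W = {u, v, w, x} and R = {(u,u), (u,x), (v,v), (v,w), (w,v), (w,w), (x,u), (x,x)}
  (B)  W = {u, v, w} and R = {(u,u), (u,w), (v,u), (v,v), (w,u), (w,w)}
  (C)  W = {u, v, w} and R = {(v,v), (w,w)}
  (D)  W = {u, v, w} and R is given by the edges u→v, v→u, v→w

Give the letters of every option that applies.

The schema ⟨R⟩ψ → [R]⟨R⟩ψ is axiom 5; it is valid on a frame iff R is euclidean.
(A) R is euclidean (any two R-successors of the same world are R-related), so the schema is valid here.
(B) R is not euclidean (v R u and v R v but not u R v), so the schema fails here.
(C) R is euclidean (any two R-successors of the same world are R-related), so the schema is valid here.
(D) R is not euclidean (v R u and v R w but not u R w), so the schema fails here.

B, D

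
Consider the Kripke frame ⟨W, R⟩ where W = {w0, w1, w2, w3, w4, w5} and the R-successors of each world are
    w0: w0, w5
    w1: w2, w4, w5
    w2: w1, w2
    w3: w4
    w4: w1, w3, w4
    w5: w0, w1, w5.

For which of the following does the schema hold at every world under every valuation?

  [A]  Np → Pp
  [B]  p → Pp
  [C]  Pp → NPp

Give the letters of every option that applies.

A

R is not reflexive: not w1 R w1.
R is not euclidean: w1 R w2 and w1 R w4 but not w2 R w4.
R is serial: every world has an R-successor.
(A) Np → Pp is axiom D, which corresponds to seriality. R is serial — valid.
(B) p → Pp is the dual of axiom T; it is valid on a frame exactly when R is reflexive. R is not reflexive, so not valid.
(C) Pp → NPp is axiom 5, which corresponds to the euclidean property. R is not euclidean — not valid.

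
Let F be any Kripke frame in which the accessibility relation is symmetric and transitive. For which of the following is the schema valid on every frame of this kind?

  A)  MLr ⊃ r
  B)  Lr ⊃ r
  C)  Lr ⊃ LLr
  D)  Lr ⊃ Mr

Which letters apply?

A symmetric transitive relation is euclidean (uRv and uRw give vRu by symmetry, then vRw by transitivity).
(A) the dual of axiom B: valid iff R is symmetric. Every such R is symmetric — valid.
(B) axiom T: valid iff R is reflexive. Such an R need not be reflexive — not valid.
(C) Lr ⊃ LLr is axiom 4, which corresponds to transitivity. Every such R is transitive — valid.
(D) axiom D: valid iff R is serial. Such an R need not be serial — not valid.

A, C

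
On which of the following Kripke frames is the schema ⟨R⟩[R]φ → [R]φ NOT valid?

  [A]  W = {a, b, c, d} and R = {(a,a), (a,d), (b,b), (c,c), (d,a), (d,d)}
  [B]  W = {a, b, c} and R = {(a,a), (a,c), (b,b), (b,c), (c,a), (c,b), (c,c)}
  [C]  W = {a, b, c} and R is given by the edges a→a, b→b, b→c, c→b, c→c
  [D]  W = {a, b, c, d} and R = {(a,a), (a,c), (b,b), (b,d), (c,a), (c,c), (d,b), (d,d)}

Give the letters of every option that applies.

The schema ⟨R⟩[R]φ → [R]φ is the dual of axiom 5; it is valid on a frame iff R is euclidean.
(A) R is euclidean (any two R-successors of the same world are R-related), so the schema is valid here.
(B) R is not euclidean (c R a and c R b but not a R b), so the schema fails here.
(C) R is euclidean (any two R-successors of the same world are R-related), so the schema is valid here.
(D) R is euclidean (any two R-successors of the same world are R-related), so the schema is valid here.

B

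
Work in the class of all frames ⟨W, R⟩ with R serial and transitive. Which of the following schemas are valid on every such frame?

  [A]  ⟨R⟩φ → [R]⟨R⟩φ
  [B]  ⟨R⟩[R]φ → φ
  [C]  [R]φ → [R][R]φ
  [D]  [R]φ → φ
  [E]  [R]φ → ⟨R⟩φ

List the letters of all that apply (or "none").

C, E

(A) ⟨R⟩φ → [R]⟨R⟩φ is axiom 5, which corresponds to the euclidean property. Such an R need not be euclidean — not valid.
(B) ⟨R⟩[R]φ → φ (the dual of axiom B) characterises the symmetric frames. Such an R need not be symmetric — not valid.
(C) [R]φ → [R][R]φ is axiom 4, which corresponds to transitivity. Every such R is transitive — valid.
(D) [R]φ → φ is axiom T; it is valid on a frame exactly when R is reflexive. Such an R need not be reflexive, so not valid.
(E) [R]φ → ⟨R⟩φ (axiom D) characterises the serial frames. Every such R is serial — valid.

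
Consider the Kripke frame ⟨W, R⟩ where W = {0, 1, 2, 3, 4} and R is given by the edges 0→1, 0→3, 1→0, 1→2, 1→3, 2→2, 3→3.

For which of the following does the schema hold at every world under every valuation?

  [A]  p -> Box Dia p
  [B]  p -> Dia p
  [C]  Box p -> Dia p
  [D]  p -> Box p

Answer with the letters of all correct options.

none

R is not reflexive: not 0 R 0.
R is not symmetric: 0 R 3 but not 3 R 0.
R is not serial: 4 has no R-successor.
R is not a subset of the identity: 0 R 1 with 0 ≠ 1.
(A) p -> Box Dia p is axiom B, which corresponds to symmetry. R is not symmetric — not valid.
(B) the dual of axiom T: valid iff R is reflexive. R is not reflexive — not valid.
(C) axiom D: valid iff R is serial. R is not serial — not valid.
(D) p -> Box p is equivalent to ◇p→p; it holds exactly when R ⊆ identity. Here R ⊄ identity — not valid.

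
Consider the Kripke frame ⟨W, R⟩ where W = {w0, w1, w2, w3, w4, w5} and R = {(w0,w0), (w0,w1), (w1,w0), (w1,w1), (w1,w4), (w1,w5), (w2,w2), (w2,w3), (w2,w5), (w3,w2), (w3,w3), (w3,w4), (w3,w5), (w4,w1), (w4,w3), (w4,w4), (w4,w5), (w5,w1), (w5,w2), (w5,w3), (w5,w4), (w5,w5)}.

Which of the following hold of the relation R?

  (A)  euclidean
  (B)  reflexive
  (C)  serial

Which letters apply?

(A) not euclidean: w1 R w0 and w1 R w4 but not w0 R w4.
(B) reflexive: each world relates to itself.
(C) serial: every world has an R-successor.

B, C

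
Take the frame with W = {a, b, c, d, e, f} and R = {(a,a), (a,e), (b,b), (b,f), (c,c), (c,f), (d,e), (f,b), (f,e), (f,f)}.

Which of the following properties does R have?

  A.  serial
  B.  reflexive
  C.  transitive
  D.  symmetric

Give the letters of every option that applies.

none

(A) not serial: e has no R-successor.
(B) not reflexive: not d R d.
(C) not transitive: b R f and f R e but not b R e.
(D) not symmetric: a R e but not e R a.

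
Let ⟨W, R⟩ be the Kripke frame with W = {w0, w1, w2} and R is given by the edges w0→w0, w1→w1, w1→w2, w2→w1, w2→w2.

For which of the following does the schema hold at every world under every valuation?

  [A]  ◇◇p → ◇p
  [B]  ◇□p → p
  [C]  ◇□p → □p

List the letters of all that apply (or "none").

A, B, C

R is symmetric: every R-edge is matched by its reverse.
R is transitive: R is closed under composition.
R is euclidean: any two R-successors of the same world are R-related.
(A) the dual of axiom 4: valid iff R is transitive. R is transitive — valid.
(B) ◇□p → p is the dual of axiom B, which corresponds to symmetry. R is symmetric — valid.
(C) ◇□p → □p is the dual of axiom 5, which corresponds to the euclidean property. R is euclidean — valid.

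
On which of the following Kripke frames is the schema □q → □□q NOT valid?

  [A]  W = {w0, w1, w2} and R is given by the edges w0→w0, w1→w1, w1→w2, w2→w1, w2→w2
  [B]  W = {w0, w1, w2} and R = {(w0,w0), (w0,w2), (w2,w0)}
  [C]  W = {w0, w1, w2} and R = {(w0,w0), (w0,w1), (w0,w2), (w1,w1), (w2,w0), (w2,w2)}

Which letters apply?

The schema □q → □□q is axiom 4; it is valid on a frame iff R is transitive.
(A) R is transitive (R is closed under composition), so the schema is valid here.
(B) R is not transitive (w2 R w0 and w0 R w2 but not w2 R w2), so the schema fails here.
(C) R is not transitive (w2 R w0 and w0 R w1 but not w2 R w1), so the schema fails here.

B, C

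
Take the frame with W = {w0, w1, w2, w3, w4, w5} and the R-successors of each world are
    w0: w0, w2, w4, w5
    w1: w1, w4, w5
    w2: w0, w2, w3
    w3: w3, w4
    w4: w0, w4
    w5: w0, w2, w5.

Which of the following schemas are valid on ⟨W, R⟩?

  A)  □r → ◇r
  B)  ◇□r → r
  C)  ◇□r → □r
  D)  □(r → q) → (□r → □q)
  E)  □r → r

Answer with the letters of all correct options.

R is reflexive: each world relates to itself.
R is not symmetric: w1 R w4 but not w4 R w1.
R is not euclidean: w0 R w2 and w0 R w4 but not w2 R w4.
R is serial: every world has an R-successor.
(A) □r → ◇r (axiom D) characterises the serial frames. R is serial — valid.
(B) the dual of axiom B: valid iff R is symmetric. R is not symmetric — not valid.
(C) ◇□r → □r is the dual of axiom 5, which corresponds to the euclidean property. R is not euclidean — not valid.
(D) this is just K, valid on every normal frame.
(E) □r → r (axiom T) characterises the reflexive frames. R is reflexive — valid.

A, D, E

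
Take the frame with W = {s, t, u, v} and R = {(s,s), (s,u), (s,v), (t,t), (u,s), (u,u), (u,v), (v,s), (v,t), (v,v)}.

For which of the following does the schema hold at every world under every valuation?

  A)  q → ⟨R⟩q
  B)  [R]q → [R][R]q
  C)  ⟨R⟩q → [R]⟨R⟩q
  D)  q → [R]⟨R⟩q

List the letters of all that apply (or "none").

A

R is reflexive: each world relates to itself.
R is not symmetric: u R v but not v R u.
R is not transitive: s R v and v R t but not s R t.
R is not euclidean: s R v and s R u but not v R u.
(A) the dual of axiom T: valid iff R is reflexive. R is reflexive — valid.
(B) [R]q → [R][R]q is axiom 4, which corresponds to transitivity. R is not transitive — not valid.
(C) ⟨R⟩q → [R]⟨R⟩q is axiom 5; it is valid on a frame exactly when R is euclidean. R is not euclidean, so not valid.
(D) q → [R]⟨R⟩q is axiom B, which corresponds to symmetry. R is not symmetric — not valid.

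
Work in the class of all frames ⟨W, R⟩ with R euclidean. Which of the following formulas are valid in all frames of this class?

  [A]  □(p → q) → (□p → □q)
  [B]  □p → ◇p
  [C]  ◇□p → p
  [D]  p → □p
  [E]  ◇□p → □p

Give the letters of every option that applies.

A, E

(A) □(p → q) → (□p → □q) is the K axiom; it holds on all frames — valid.
(B) □p → ◇p is axiom D; it is valid on a frame exactly when R is serial. Such an R need not be serial, so not valid.
(C) the dual of axiom B: valid iff R is symmetric. Such an R need not be symmetric — not valid.
(D) p → □p (equivalent to ◇p→p) corresponds to R being a subset of the identity. Such an R need not be a subset of the identity, so not valid.
(E) ◇□p → □p is the dual of axiom 5; it is valid on a frame exactly when R is euclidean. Every such R is euclidean, so valid.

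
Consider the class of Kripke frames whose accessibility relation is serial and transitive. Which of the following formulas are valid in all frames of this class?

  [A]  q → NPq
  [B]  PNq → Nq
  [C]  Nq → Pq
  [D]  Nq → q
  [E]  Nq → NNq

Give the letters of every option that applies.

(A) q → NPq (axiom B) characterises the symmetric frames. Such an R need not be symmetric — not valid.
(B) PNq → Nq is the dual of axiom 5; it is valid on a frame exactly when R is euclidean. Such an R need not be euclidean, so not valid.
(C) Nq → Pq (axiom D) characterises the serial frames. Every such R is serial — valid.
(D) Nq → q (axiom T) characterises the reflexive frames. Such an R need not be reflexive — not valid.
(E) axiom 4: valid iff R is transitive. Every such R is transitive — valid.

C, E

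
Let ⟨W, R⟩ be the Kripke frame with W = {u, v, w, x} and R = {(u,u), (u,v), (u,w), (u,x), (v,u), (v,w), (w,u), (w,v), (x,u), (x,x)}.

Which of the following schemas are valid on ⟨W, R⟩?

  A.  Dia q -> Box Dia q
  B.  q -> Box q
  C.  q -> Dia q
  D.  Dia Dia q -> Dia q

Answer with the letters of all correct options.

none

R is not reflexive: not v R v.
R is not transitive: v R u and u R v but not v R v.
R is not euclidean: u R v and u R x but not v R x.
R is not a subset of the identity: u R v with u ≠ v.
(A) Dia q -> Box Dia q is axiom 5; it is valid on a frame exactly when R is euclidean. R is not euclidean, so not valid.
(B) q -> Box q (equivalent to ◇p→p) corresponds to R being a subset of the identity. Here R ⊄ identity, so not valid.
(C) the dual of axiom T: valid iff R is reflexive. R is not reflexive — not valid.
(D) Dia Dia q -> Dia q (the dual of axiom 4) characterises the transitive frames. R is not transitive — not valid.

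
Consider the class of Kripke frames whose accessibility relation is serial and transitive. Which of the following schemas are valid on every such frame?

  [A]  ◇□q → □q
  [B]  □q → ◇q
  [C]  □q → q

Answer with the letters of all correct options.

B

(A) ◇□q → □q is the dual of axiom 5; it is valid on a frame exactly when R is euclidean. Such an R need not be euclidean, so not valid.
(B) □q → ◇q is axiom D; it is valid on a frame exactly when R is serial. Every such R is serial, so valid.
(C) □q → q (axiom T) characterises the reflexive frames. Such an R need not be reflexive — not valid.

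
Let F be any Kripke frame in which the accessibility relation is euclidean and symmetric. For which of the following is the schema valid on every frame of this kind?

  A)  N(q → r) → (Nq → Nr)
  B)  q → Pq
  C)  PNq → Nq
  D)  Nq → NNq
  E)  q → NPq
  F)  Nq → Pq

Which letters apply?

A, C, D, E

A symmetric euclidean relation is transitive (uRv and vRw give vRu by symmetry, then uRw by the euclidean condition, applied at v).
(A) N(q → r) → (Nq → Nr) is axiom K, valid on every Kripke frame — valid.
(B) q → Pq is the dual of axiom T; it is valid on a frame exactly when R is reflexive. Such an R need not be reflexive, so not valid.
(C) PNq → Nq is the dual of axiom 5, which corresponds to the euclidean property. Every such R is euclidean — valid.
(D) Nq → NNq is axiom 4; it is valid on a frame exactly when R is transitive. Every such R is transitive, so valid.
(E) q → NPq is axiom B; it is valid on a frame exactly when R is symmetric. Every such R is symmetric, so valid.
(F) Nq → Pq is axiom D, which corresponds to seriality. Such an R need not be serial — not valid.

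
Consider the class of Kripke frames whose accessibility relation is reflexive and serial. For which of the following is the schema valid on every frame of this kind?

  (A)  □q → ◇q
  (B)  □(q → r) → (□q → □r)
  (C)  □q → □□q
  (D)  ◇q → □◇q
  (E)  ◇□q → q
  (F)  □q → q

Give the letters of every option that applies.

(A) axiom D: valid iff R is serial. Every such R is serial — valid.
(B) □(q → r) → (□q → □r) is the K axiom; it holds on all frames — valid.
(C) □q → □□q is axiom 4; it is valid on a frame exactly when R is transitive. Such an R need not be transitive, so not valid.
(D) ◇q → □◇q is axiom 5, which corresponds to the euclidean property. Such an R need not be euclidean — not valid.
(E) the dual of axiom B: valid iff R is symmetric. Such an R need not be symmetric — not valid.
(F) □q → q is axiom T, which corresponds to reflexivity. Every such R is reflexive — valid.

A, B, F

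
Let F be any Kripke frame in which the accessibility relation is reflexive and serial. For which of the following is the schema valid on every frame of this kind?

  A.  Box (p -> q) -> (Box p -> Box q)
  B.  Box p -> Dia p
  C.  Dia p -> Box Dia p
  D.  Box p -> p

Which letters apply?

(A) this is just K, valid on every normal frame.
(B) axiom D: valid iff R is serial. Every such R is serial — valid.
(C) Dia p -> Box Dia p is axiom 5; it is valid on a frame exactly when R is euclidean. Such an R need not be euclidean, so not valid.
(D) Box p -> p (axiom T) characterises the reflexive frames. Every such R is reflexive — valid.

A, B, D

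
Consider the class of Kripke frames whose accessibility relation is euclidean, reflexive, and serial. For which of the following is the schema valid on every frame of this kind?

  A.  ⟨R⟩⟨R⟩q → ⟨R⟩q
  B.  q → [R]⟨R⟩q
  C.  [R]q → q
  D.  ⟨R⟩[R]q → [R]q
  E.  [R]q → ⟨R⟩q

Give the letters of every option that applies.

A, B, C, D, E

A relation that is euclidean, reflexive, and serial is also symmetric and transitive.
(A) the dual of axiom 4: valid iff R is transitive. Every such R is transitive — valid.
(B) q → [R]⟨R⟩q is axiom B; it is valid on a frame exactly when R is symmetric. Every such R is symmetric, so valid.
(C) [R]q → q is axiom T; it is valid on a frame exactly when R is reflexive. Every such R is reflexive, so valid.
(D) ⟨R⟩[R]q → [R]q is the dual of axiom 5; it is valid on a frame exactly when R is euclidean. Every such R is euclidean, so valid.
(E) [R]q → ⟨R⟩q is axiom D; it is valid on a frame exactly when R is serial. Every such R is serial, so valid.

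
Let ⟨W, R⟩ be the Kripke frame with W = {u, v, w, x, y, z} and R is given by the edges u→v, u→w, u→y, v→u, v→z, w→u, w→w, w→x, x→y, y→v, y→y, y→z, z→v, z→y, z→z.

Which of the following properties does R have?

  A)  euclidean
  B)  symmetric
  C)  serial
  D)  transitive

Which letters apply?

(A) not euclidean: u R v and u R w but not v R w.
(B) not symmetric: u R y but not y R u.
(C) serial: every world has an R-successor.
(D) not transitive: u R v and v R u but not u R u.

C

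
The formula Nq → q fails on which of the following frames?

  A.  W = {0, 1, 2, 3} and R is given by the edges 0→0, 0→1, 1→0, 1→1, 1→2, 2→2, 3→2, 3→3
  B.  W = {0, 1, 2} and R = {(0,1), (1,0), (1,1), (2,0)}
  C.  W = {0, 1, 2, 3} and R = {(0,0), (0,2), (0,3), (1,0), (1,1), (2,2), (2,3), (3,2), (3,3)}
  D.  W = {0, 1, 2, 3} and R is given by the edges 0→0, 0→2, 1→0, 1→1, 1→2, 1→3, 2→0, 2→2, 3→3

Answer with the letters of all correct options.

The schema Nq → q is axiom T; it is valid on a frame iff R is reflexive.
(A) R is reflexive (each world relates to itself), so the schema is valid here.
(B) R is not reflexive (not 0 R 0), so the schema fails here.
(C) R is reflexive (each world relates to itself), so the schema is valid here.
(D) R is reflexive (each world relates to itself), so the schema is valid here.

B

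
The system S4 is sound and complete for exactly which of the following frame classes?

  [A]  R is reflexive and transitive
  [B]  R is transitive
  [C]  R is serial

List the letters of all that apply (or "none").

(A) S4 is sound and complete for exactly this class.
(B) this class determines K4, not S4.
(C) this class determines D, not S4.

A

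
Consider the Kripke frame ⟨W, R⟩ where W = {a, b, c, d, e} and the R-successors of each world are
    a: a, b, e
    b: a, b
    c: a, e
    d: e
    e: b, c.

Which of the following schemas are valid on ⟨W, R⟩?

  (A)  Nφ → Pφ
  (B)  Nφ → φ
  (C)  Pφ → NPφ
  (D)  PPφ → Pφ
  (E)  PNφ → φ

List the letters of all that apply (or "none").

A

R is not reflexive: not c R c.
R is not symmetric: a R e but not e R a.
R is not transitive: a R e and e R c but not a R c.
R is not euclidean: a R b and a R e but not b R e.
R is serial: every world has an R-successor.
(A) Nφ → Pφ is axiom D, which corresponds to seriality. R is serial — valid.
(B) Nφ → φ is axiom T; it is valid on a frame exactly when R is reflexive. R is not reflexive, so not valid.
(C) Pφ → NPφ is axiom 5; it is valid on a frame exactly when R is euclidean. R is not euclidean, so not valid.
(D) PPφ → Pφ (the dual of axiom 4) characterises the transitive frames. R is not transitive — not valid.
(E) PNφ → φ is the dual of axiom B, which corresponds to symmetry. R is not symmetric — not valid.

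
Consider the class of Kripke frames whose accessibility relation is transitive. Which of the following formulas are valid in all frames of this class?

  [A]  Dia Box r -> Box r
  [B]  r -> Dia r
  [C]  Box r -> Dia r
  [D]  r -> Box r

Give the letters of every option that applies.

none

(A) Dia Box r -> Box r (the dual of axiom 5) characterises the euclidean frames. Such an R need not be euclidean — not valid.
(B) the dual of axiom T: valid iff R is reflexive. Such an R need not be reflexive — not valid.
(C) Box r -> Dia r (axiom D) characterises the serial frames. Such an R need not be serial — not valid.
(D) r -> Box r (equivalent to ◇p→p) corresponds to R being a subset of the identity. Such an R need not be a subset of the identity, so not valid.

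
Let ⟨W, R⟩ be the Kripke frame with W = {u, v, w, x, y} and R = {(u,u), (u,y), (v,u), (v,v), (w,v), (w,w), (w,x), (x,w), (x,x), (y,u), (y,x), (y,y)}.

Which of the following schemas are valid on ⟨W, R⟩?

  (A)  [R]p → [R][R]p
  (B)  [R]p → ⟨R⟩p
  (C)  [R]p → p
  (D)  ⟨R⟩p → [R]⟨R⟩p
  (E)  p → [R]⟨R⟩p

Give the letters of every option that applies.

B, C

R is reflexive: each world relates to itself.
R is not symmetric: v R u but not u R v.
R is not transitive: u R y and y R x but not u R x.
R is not euclidean: v R u and v R v but not u R v.
R is serial: every world has an R-successor.
(A) [R]p → [R][R]p is axiom 4, which corresponds to transitivity. R is not transitive — not valid.
(B) axiom D: valid iff R is serial. R is serial — valid.
(C) axiom T: valid iff R is reflexive. R is reflexive — valid.
(D) ⟨R⟩p → [R]⟨R⟩p is axiom 5, which corresponds to the euclidean property. R is not euclidean — not valid.
(E) p → [R]⟨R⟩p is axiom B; it is valid on a frame exactly when R is symmetric. R is not symmetric, so not valid.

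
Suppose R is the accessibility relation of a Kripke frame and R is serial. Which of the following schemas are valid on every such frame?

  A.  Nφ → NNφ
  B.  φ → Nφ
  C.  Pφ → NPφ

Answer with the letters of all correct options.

(A) Nφ → NNφ (axiom 4) characterises the transitive frames. Such an R need not be transitive — not valid.
(B) φ → Nφ is equivalent to ◇p→p; it holds exactly when R ⊆ identity. Such an R need not be a subset of the identity — not valid.
(C) Pφ → NPφ is axiom 5; it is valid on a frame exactly when R is euclidean. Such an R need not be euclidean, so not valid.

none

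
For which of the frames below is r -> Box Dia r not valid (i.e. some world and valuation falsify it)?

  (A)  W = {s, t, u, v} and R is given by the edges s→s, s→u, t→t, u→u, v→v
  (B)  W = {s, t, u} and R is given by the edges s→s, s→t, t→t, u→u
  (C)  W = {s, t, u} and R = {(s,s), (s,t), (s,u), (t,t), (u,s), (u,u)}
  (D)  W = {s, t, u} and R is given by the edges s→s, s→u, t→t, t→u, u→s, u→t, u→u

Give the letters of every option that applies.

A, B, C

The schema r -> Box Dia r is axiom B; it is valid on a frame iff R is symmetric.
(A) R is not symmetric (s R u but not u R s), so the schema fails here.
(B) R is not symmetric (s R t but not t R s), so the schema fails here.
(C) R is not symmetric (s R t but not t R s), so the schema fails here.
(D) R is symmetric (every R-edge is matched by its reverse), so the schema is valid here.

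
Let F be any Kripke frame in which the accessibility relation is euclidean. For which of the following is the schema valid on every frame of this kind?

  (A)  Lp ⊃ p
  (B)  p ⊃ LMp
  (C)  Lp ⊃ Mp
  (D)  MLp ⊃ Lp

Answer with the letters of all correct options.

D

(A) axiom T: valid iff R is reflexive. Such an R need not be reflexive — not valid.
(B) p ⊃ LMp (axiom B) characterises the symmetric frames. Such an R need not be symmetric — not valid.
(C) axiom D: valid iff R is serial. Such an R need not be serial — not valid.
(D) MLp ⊃ Lp is the dual of axiom 5; it is valid on a frame exactly when R is euclidean. Every such R is euclidean, so valid.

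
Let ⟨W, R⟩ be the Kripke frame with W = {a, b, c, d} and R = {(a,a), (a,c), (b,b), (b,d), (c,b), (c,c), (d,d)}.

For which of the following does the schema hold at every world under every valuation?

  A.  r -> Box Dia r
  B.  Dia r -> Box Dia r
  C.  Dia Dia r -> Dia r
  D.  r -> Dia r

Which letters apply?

R is reflexive: each world relates to itself.
R is not symmetric: a R c but not c R a.
R is not transitive: a R c and c R b but not a R b.
R is not euclidean: a R c and a R a but not c R a.
(A) axiom B: valid iff R is symmetric. R is not symmetric — not valid.
(B) Dia r -> Box Dia r is axiom 5, which corresponds to the euclidean property. R is not euclidean — not valid.
(C) the dual of axiom 4: valid iff R is transitive. R is not transitive — not valid.
(D) r -> Dia r (the dual of axiom T) characterises the reflexive frames. R is reflexive — valid.

D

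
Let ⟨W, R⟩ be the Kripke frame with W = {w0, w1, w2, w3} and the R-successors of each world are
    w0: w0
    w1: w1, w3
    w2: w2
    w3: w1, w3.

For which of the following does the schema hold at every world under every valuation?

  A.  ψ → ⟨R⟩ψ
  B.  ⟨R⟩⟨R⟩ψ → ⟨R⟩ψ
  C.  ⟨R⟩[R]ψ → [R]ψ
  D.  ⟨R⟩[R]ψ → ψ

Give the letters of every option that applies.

R is reflexive: each world relates to itself.
R is symmetric: every R-edge is matched by its reverse.
R is transitive: R is closed under composition.
R is euclidean: any two R-successors of the same world are R-related.
(A) ψ → ⟨R⟩ψ (the dual of axiom T) characterises the reflexive frames. R is reflexive — valid.
(B) ⟨R⟩⟨R⟩ψ → ⟨R⟩ψ is the dual of axiom 4; it is valid on a frame exactly when R is transitive. R is transitive, so valid.
(C) ⟨R⟩[R]ψ → [R]ψ is the dual of axiom 5, which corresponds to the euclidean property. R is euclidean — valid.
(D) the dual of axiom B: valid iff R is symmetric. R is symmetric — valid.

A, B, C, D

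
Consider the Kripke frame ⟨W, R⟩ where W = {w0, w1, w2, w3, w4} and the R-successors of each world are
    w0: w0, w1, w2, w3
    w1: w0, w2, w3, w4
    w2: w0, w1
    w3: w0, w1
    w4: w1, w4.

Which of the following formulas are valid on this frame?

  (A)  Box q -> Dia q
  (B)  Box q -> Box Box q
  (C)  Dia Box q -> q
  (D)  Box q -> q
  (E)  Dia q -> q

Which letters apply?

A, C

R is not reflexive: not w1 R w1.
R is symmetric: every R-edge is matched by its reverse.
R is not transitive: w0 R w1 and w1 R w4 but not w0 R w4.
R is serial: every world has an R-successor.
R is not a subset of the identity: w0 R w1 with w0 ≠ w1.
(A) Box q -> Dia q is axiom D; it is valid on a frame exactly when R is serial. R is serial, so valid.
(B) axiom 4: valid iff R is transitive. R is not transitive — not valid.
(C) Dia Box q -> q is the dual of axiom B, which corresponds to symmetry. R is symmetric — valid.
(D) axiom T: valid iff R is reflexive. R is not reflexive — not valid.
(E) Dia q -> q is the converse of T; it holds exactly when R ⊆ identity. Here R ⊄ identity — not valid.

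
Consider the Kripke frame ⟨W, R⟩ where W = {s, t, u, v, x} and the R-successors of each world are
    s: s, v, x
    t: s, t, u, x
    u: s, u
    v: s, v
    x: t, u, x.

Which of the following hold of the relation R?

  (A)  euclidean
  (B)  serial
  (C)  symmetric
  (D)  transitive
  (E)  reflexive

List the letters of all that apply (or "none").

B, E

(A) not euclidean: s R v and s R x but not v R x.
(B) serial: every world has an R-successor.
(C) not symmetric: s R x but not x R s.
(D) not transitive: s R x and x R t but not s R t.
(E) reflexive: each world relates to itself.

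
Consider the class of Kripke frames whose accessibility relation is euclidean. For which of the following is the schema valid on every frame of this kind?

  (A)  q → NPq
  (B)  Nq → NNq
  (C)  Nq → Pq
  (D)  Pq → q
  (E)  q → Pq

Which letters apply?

(A) q → NPq is axiom B; it is valid on a frame exactly when R is symmetric. Such an R need not be symmetric, so not valid.
(B) Nq → NNq is axiom 4; it is valid on a frame exactly when R is transitive. Such an R need not be transitive, so not valid.
(C) Nq → Pq is axiom D, which corresponds to seriality. Such an R need not be serial — not valid.
(D) Pq → q (the converse of T) corresponds to R being a subset of the identity. Such an R need not be a subset of the identity, so not valid.
(E) the dual of axiom T: valid iff R is reflexive. Such an R need not be reflexive — not valid.

none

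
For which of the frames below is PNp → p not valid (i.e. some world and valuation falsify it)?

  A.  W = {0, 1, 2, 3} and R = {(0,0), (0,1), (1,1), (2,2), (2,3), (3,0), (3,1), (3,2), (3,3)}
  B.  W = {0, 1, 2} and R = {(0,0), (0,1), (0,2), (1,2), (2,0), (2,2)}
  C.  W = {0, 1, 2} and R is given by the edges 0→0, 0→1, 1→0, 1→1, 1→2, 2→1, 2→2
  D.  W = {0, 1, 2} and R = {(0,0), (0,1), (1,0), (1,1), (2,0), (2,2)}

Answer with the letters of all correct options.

A, B, D

The schema PNp → p is the dual of axiom B; it is valid on a frame iff R is symmetric.
(A) R is not symmetric (0 R 1 but not 1 R 0), so the schema fails here.
(B) R is not symmetric (0 R 1 but not 1 R 0), so the schema fails here.
(C) R is symmetric (every R-edge is matched by its reverse), so the schema is valid here.
(D) R is not symmetric (2 R 0 but not 0 R 2), so the schema fails here.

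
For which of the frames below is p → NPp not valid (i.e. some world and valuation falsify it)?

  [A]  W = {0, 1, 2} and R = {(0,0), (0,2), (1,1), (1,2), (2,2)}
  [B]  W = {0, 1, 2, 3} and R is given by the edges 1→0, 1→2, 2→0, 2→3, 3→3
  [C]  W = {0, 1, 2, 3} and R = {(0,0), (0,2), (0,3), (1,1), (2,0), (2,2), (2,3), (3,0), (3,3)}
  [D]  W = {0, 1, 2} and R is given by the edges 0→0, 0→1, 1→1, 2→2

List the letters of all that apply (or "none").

The schema p → NPp is axiom B; it is valid on a frame iff R is symmetric.
(A) R is not symmetric (0 R 2 but not 2 R 0), so the schema fails here.
(B) R is not symmetric (1 R 0 but not 0 R 1), so the schema fails here.
(C) R is not symmetric (2 R 3 but not 3 R 2), so the schema fails here.
(D) R is not symmetric (0 R 1 but not 1 R 0), so the schema fails here.

A, B, C, D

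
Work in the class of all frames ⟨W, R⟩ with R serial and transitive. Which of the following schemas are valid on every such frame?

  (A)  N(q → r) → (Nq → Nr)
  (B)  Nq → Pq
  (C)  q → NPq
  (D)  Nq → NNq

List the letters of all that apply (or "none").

(A) N(q → r) → (Nq → Nr) is axiom K, valid on every Kripke frame — valid.
(B) Nq → Pq is axiom D, which corresponds to seriality. Every such R is serial — valid.
(C) q → NPq (axiom B) characterises the symmetric frames. Such an R need not be symmetric — not valid.
(D) axiom 4: valid iff R is transitive. Every such R is transitive — valid.

A, B, D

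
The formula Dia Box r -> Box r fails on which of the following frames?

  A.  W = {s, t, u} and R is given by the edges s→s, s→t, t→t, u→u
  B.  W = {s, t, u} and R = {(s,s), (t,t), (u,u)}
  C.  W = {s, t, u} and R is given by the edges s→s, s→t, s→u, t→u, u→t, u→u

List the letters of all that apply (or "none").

A, C

The schema Dia Box r -> Box r is the dual of axiom 5; it is valid on a frame iff R is euclidean.
(A) R is not euclidean (s R t and s R s but not t R s), so the schema fails here.
(B) R is euclidean (any two R-successors of the same world are R-related), so the schema is valid here.
(C) R is not euclidean (s R t and s R s but not t R s), so the schema fails here.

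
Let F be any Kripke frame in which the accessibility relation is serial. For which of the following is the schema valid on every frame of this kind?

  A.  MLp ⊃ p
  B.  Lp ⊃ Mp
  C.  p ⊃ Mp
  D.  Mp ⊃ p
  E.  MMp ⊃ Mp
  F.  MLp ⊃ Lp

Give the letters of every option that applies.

(A) the dual of axiom B: valid iff R is symmetric. Such an R need not be symmetric — not valid.
(B) Lp ⊃ Mp is axiom D, which corresponds to seriality. Every such R is serial — valid.
(C) p ⊃ Mp is the dual of axiom T; it is valid on a frame exactly when R is reflexive. Such an R need not be reflexive, so not valid.
(D) Mp ⊃ p (the converse of T) corresponds to R being a subset of the identity. Such an R need not be a subset of the identity, so not valid.
(E) MMp ⊃ Mp is the dual of axiom 4, which corresponds to transitivity. Such an R need not be transitive — not valid.
(F) the dual of axiom 5: valid iff R is euclidean. Such an R need not be euclidean — not valid.

B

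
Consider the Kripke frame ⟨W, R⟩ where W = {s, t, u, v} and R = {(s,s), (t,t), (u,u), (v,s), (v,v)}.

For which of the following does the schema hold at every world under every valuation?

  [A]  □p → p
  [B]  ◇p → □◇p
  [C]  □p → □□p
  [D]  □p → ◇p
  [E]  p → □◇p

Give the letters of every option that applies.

R is reflexive: each world relates to itself.
R is not symmetric: v R s but not s R v.
R is transitive: R is closed under composition.
R is not euclidean: v R s and v R v but not s R v.
R is serial: every world has an R-successor.
(A) □p → p (axiom T) characterises the reflexive frames. R is reflexive — valid.
(B) ◇p → □◇p is axiom 5; it is valid on a frame exactly when R is euclidean. R is not euclidean, so not valid.
(C) axiom 4: valid iff R is transitive. R is transitive — valid.
(D) □p → ◇p is axiom D, which corresponds to seriality. R is serial — valid.
(E) p → □◇p is axiom B; it is valid on a frame exactly when R is symmetric. R is not symmetric, so not valid.

A, C, D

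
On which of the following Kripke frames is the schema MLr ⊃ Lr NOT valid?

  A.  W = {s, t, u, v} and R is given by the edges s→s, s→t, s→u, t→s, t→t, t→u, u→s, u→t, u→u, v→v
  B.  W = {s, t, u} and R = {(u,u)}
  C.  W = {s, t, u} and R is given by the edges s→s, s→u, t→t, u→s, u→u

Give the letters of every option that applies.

The schema MLr ⊃ Lr is the dual of axiom 5; it is valid on a frame iff R is euclidean.
(A) R is euclidean (any two R-successors of the same world are R-related), so the schema is valid here.
(B) R is euclidean (any two R-successors of the same world are R-related), so the schema is valid here.
(C) R is euclidean (any two R-successors of the same world are R-related), so the schema is valid here.

none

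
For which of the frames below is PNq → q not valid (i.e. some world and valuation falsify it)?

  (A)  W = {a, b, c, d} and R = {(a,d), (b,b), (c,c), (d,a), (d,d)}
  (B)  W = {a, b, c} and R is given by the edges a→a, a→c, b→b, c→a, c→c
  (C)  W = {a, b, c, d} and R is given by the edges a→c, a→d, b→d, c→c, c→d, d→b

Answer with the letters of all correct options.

C

The schema PNq → q is the dual of axiom B; it is valid on a frame iff R is symmetric.
(A) R is symmetric (every R-edge is matched by its reverse), so the schema is valid here.
(B) R is symmetric (every R-edge is matched by its reverse), so the schema is valid here.
(C) R is not symmetric (a R c but not c R a), so the schema fails here.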